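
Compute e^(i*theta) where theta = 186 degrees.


cos(186°) = -0.9945
sin(186°) = -0.1045

e^(i*186°) = -0.9945 - 0.1045i


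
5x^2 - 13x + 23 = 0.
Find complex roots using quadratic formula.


disc = (-13)^2 - 4*5*23 = 169 - 460 = -291
sqrt(|disc|) = sqrt(291) = 17.0587
Real part = 13/(2*5) = 1.3000
Imag part = 17.0587/(2*5) = 1.7059

1.3000 ± 1.7059i


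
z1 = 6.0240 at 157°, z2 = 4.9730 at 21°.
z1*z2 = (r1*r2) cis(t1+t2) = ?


r = 6.0240 * 4.9730 = 29.9574
theta = 157° + 21° = 178° = 178° (mod 360)

29.9574 cis(178°)


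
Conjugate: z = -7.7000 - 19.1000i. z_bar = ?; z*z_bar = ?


z_bar = -7.7000 + 19.1000i
z*z_bar = (-7.7)^2 + (-19.1)^2 = 59.29 + 364.81 = 424.1

z_bar = -7.7000 + 19.1000i, z*z_bar = 424.1


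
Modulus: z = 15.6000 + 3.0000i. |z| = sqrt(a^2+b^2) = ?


|z| = sqrt(15.6^2 + 3^2) = sqrt(243.36 + 9) = sqrt(252.36) = 15.8858

|z| = 15.8858


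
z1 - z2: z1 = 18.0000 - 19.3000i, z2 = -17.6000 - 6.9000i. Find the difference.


Real: 18 + 17.6 = 35.6
Imag: -19.3 + 6.9 = -12.4

35.6000 - 12.4000i


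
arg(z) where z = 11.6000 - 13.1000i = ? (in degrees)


Re = 11.6, Im = -13.1
arg = atan2(-13.1, 11.6) = -48.4752 degrees

arg(z) = -48.4752 degrees


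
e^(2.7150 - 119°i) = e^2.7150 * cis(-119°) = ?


e^2.7150 = 15.1046
cos(-119°) = -0.48481
sin(-119°) = -0.87462
Real = 15.1046*(-0.48481) = -7.3229
Imag = 15.1046*(-0.87462) = -13.2108

-7.3229 - 13.2108i


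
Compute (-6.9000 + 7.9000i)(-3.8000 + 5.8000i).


Real = -6.9*(-3.8) - 7.9*5.8 = 26.22 - 45.82 = -19.6
Imag = -6.9*5.8 - (3.8)*7.9 = -40.02 - (30.02) = -70.04

-19.6000 - 70.0400i


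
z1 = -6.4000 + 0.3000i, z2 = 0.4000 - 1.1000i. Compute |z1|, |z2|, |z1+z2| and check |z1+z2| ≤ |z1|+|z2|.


|z1| = sqrt((-6.4)^2 + 0.3^2) = sqrt(41.05) = 6.4070
|z2| = sqrt(0.4^2 + (-1.1)^2) = sqrt(1.37) = 1.1705
z1+z2 = -6.0000 - 0.8000i
|z1+z2| = sqrt(36.64) = 6.0531
|z1|+|z2| = 6.4070 + 1.1705 = 7.5775

|z1+z2| = 6.0531 ≤ |z1|+|z2| = 7.5775 (verified)


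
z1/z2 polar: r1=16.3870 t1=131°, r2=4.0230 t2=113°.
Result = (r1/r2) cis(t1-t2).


r = 16.3870 / 4.0230 = 4.0733
theta = 131° - 113° = 18° = 18° (mod 360)

4.0733 cis(18°)


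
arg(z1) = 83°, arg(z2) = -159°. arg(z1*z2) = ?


arg(z1*z2) = 83° - 159° = -76°
Normalized to (-180°, 180°]: -76°

-76°


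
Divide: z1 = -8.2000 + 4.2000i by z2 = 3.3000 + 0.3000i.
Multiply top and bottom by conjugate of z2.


Conjugate of z2 = 3.3000 - 0.3000i
Numerator: (-8.2000 + 4.2000i)(3.3000 - 0.3000i) = -25.8000 + 16.3200i
Denominator: 3.3^2 + 0.3^2 = 10.98
Result = (-25.8000 + 16.3200i)/10.98

-2.3497 + 1.4863i


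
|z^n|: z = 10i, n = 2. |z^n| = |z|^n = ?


|z| = sqrt(0+100) = sqrt(100) = 10
|z^2| = |z|^2 = 10^2 = 100

|z^2| = 100


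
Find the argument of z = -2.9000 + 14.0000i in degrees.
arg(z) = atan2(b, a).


Re = -2.9, Im = 14
arg = atan2(14, -2.9) = 101.7029 degrees

arg(z) = 101.7029 degrees


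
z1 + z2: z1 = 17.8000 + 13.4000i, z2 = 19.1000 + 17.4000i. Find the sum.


Real: 17.8 + 19.1 = 36.9
Imag: 13.4 + 17.4 = 30.8

36.9000 + 30.8000i


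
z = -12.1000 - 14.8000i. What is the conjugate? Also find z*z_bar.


z_bar = -12.1000 + 14.8000i
z*z_bar = (-12.1)^2 + (-14.8)^2 = 146.41 + 219.04 = 365.45

z_bar = -12.1000 + 14.8000i, z*z_bar = 365.45


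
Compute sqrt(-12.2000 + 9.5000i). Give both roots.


|z| = sqrt(148.84+90.25) = 15.4625
sqrt((|z|+a)/2) = sqrt((15.4625+(-12.2))/2) = sqrt(1.6313) = 1.2772
sqrt((|z|-a)/2) = sqrt((15.4625-(-12.2))/2) = sqrt(13.8313) = 3.7190

±(1.2772 + 3.7190i) i.e. 1.2772 + 3.7190i and -1.2772 - 3.7190i


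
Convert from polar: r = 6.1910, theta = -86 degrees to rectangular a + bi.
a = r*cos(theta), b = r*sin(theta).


a = 6.1910*cos(-86°) = 6.1910*0.06976 = 0.4319
b = 6.1910*sin(-86°) = 6.1910*(-0.99756) = -6.1759

0.4319 - 6.1759i


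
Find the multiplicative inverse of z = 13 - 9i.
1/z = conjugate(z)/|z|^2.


|z|^2 = 169+81 = 250
1/z = (13 + 9i)/250

1/z = 0.0520 + 0.0360i


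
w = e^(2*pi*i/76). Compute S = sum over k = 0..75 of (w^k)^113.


The roots are w_k = w^k with w = e^(2*pi*i/76), and (w^k)^113 = (w^113)^k.
So S = 1 + u + u^2 + ... + u^(75) with u = w^113.
113 = 1*76 + 37, so 113 is not a multiple of 76: u = (w^76)^1 * w^37 = w^37 ≠ 1 (w is a primitive 76th root), while u^76 = (w^76)^113 = 1.
Geometric series: S = (1 - u^76)/(1 - u) = (1 - 1)/(1 - u) = 0

S = 0


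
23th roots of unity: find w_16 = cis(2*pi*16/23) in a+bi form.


Angle = 360*16/23 = 250.4348°
a = cos(250.4348°) = -0.3349
b = sin(250.4348°) = -0.9423

-0.3349 - 0.9423i


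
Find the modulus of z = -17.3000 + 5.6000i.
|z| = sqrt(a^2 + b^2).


|z| = sqrt((-17.3)^2 + 5.6^2) = sqrt(299.29 + 31.36) = sqrt(330.65) = 18.1838

|z| = 18.1838


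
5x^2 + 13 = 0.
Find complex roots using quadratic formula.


disc = 0^2 - 4*5*13 = 0 - 260 = -260
sqrt(|disc|) = sqrt(260) = 16.1245
Real part = 0/(2*5) = 0
Imag part = 16.1245/(2*5) = 1.6125

0 ± 1.6125i


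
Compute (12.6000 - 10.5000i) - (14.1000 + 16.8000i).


Real: 12.6 - 14.1 = -1.5
Imag: -10.5 - 16.8 = -27.3

-1.5000 - 27.3000i


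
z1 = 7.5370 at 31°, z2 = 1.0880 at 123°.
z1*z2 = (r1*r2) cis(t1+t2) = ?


r = 7.5370 * 1.0880 = 8.2003
theta = 31° + 123° = 154° = 154° (mod 360)

8.2003 cis(154°)


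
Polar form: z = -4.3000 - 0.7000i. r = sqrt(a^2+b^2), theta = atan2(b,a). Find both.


r = sqrt(18.49+0.49) = sqrt(18.98) = 4.3566
theta = atan2(-0.7, -4.3) = -170.7539 degrees

r = 4.3566, theta = -170.7539 degrees


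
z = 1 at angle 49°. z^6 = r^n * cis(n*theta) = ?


r^6 = 1^6 = 1
n*theta = 6*49° = 294° = 294° (mod 360)
a = 1*cos(294°) = 0.4067
b = 1*sin(294°) = -0.9135

1 cis(294°) = 0.4067 - 0.9135i


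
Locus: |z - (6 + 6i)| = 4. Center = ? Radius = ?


|z - z0| = r is a circle with center z0 and radius r.
Center = (6, 6), radius = 4

Circle with center (6, 6) and radius 4


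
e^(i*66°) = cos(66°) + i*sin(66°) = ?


cos(66°) = 0.4067
sin(66°) = 0.9135

e^(i*66°) = 0.4067 + 0.9135i


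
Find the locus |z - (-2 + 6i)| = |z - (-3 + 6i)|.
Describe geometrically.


Equal distances means the locus is the perpendicular bisector of z1 and z2.
Midpoint = ((-2+(-3))/2, (6+6)/2) = (-2.5000, 6.0000)

Perpendicular bisector through (-2.5000, 6.0000)


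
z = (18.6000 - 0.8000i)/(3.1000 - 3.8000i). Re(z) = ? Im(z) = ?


Multiply by conjugate: (18.6000 - 0.8000i)(3.1000 + 3.8000i) / (3.1^2 + (-3.8)^2)
Numerator real = 18.6*3.1 - (0.8)*(-3.8) = 60.7
Numerator imag = -0.8*3.1 - 18.6*(-3.8) = 68.2
Denominator = 24.05
Re(z) = 60.7/24.05 = 2.5239
Im(z) = 68.2/24.05 = 2.8358

Re(z) = 2.5239, Im(z) = 2.8358


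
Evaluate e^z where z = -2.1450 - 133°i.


e^-2.1450 = 0.11707
cos(-133°) = -0.682
sin(-133°) = -0.7314
Real = 0.11707*(-0.682) = -0.0798
Imag = 0.11707*(-0.7314) = -0.0856

-0.0798 - 0.0856i


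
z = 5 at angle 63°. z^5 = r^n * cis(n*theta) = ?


r^5 = 5^5 = 3125
n*theta = 5*63° = 315° = 315° (mod 360)
a = 3125*cos(315°) = 2209.7087
b = 3125*sin(315°) = -2209.7087

3125 cis(315°) = 2209.7087 - 2209.7087i


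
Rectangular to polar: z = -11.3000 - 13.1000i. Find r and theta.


r = sqrt(127.69+171.61) = sqrt(299.3) = 17.3003
theta = atan2(-13.1, -11.3) = -130.7809 degrees

r = 17.3003, theta = -130.7809 degrees


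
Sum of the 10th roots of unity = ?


The sum of all 10th roots of unity is 0.
Geometric series: (1 - w^10)/(1 - w) = (1-1)/(1-w) = 0 since w^10 = 1, w ≠ 1.
Alternatively: coefficient of z^9 in z^10 - 1 is 0.

0


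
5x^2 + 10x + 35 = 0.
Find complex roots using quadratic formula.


disc = 10^2 - 4*5*35 = 100 - 700 = -600
sqrt(|disc|) = sqrt(600) = 24.4949
Real part = -10/(2*5) = -1.0000
Imag part = 24.4949/(2*5) = 2.4495

-1.0000 ± 2.4495i


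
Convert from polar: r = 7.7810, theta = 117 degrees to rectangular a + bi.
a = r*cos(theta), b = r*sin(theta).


a = 7.7810*cos(117°) = 7.7810*(-0.45399) = -3.5325
b = 7.7810*sin(117°) = 7.7810*0.891 = 6.9329

-3.5325 + 6.9329i


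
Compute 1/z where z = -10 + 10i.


|z|^2 = 100+100 = 200
1/z = (-10 - 10i)/200

1/z = -0.0500 - 0.0500i


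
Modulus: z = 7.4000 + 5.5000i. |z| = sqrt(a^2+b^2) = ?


|z| = sqrt(7.4^2 + 5.5^2) = sqrt(54.76 + 30.25) = sqrt(85.01) = 9.2201

|z| = 9.2201


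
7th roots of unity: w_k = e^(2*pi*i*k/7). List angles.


The 7th roots of unity are cis(360k/7°) for k=0..6
Angle step = 360/7 = 51.4286°
Primitive root: cis(51.4286°)
Primitive root = 0.6235 + 0.7818i

7 roots at angles: 0°, 51.4286°, 102.8571°, 154.2857°, 205.7143°, 257.1429°, 308.5714°


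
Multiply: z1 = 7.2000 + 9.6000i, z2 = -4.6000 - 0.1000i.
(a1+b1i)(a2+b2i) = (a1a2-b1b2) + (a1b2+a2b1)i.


Real = 7.2*(-4.6) - 9.6*(-0.1) = -33.12 - (-0.96) = -32.16
Imag = 7.2*(-0.1) - (4.6)*9.6 = -0.72 - (44.16) = -44.88

-32.1600 - 44.8800i


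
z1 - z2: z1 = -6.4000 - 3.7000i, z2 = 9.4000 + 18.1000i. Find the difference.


Real: -6.4 - 9.4 = -15.8
Imag: -3.7 - 18.1 = -21.8

-15.8000 - 21.8000i


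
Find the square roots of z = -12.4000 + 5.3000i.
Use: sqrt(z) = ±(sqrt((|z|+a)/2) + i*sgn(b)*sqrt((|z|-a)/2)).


|z| = sqrt(153.76+28.09) = 13.4852
sqrt((|z|+a)/2) = sqrt((13.4852+(-12.4))/2) = sqrt(0.5426) = 0.7366
sqrt((|z|-a)/2) = sqrt((13.4852-(-12.4))/2) = sqrt(12.9426) = 3.5976

±(0.7366 + 3.5976i) i.e. 0.7366 + 3.5976i and -0.7366 - 3.5976i


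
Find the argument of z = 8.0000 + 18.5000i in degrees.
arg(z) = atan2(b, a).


Re = 8, Im = 18.5
arg = atan2(18.5, 8) = 66.6148 degrees

arg(z) = 66.6148 degrees


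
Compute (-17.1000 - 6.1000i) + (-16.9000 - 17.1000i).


Real: -17.1 - 16.9 = -34
Imag: -6.1 - 17.1 = -23.2

-34.0000 - 23.2000i


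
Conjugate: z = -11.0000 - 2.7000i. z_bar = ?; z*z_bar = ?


z_bar = -11.0000 + 2.7000i
z*z_bar = (-11)^2 + (-2.7)^2 = 121 + 7.29 = 128.29

z_bar = -11.0000 + 2.7000i, z*z_bar = 128.29


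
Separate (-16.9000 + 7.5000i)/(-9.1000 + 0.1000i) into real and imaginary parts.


Multiply by conjugate: (-16.9000 + 7.5000i)(-9.1000 - 0.1000i) / ((-9.1)^2 + 0.1^2)
Numerator real = -16.9*(-9.1) + 7.5*0.1 = 154.54
Numerator imag = 7.5*(-9.1) - (-16.9)*0.1 = -66.56
Denominator = 82.82
Re(z) = 154.54/82.82 = 1.8660
Im(z) = -66.56/82.82 = -0.8037

Re(z) = 1.8660, Im(z) = -0.8037


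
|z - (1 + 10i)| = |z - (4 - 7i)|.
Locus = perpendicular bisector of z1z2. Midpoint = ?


Equal distances means the locus is the perpendicular bisector of z1 and z2.
Midpoint = ((1+4)/2, (10+(-7))/2) = (2.5000, 1.5000)

Perpendicular bisector through (2.5000, 1.5000)


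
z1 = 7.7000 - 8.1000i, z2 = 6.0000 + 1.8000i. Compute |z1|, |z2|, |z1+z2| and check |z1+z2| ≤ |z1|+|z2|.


|z1| = sqrt(7.7^2 + (-8.1)^2) = sqrt(124.9) = 11.1759
|z2| = sqrt(6^2 + 1.8^2) = sqrt(39.24) = 6.2642
z1+z2 = 13.7000 - 6.3000i
|z1+z2| = sqrt(227.38) = 15.0791
|z1|+|z2| = 11.1759 + 6.2642 = 17.4401

|z1+z2| = 15.0791 ≤ |z1|+|z2| = 17.4401 (verified)


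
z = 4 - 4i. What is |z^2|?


|z| = sqrt(16+16) = sqrt(32) = 5.6569
|z^2| = |z|^2 = (sqrt(32))^2 = 32

|z^2| = 32


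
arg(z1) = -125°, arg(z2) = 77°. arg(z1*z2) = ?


arg(z1*z2) = -125° + 77° = -48°
Normalized to (-180°, 180°]: -48°

-48°


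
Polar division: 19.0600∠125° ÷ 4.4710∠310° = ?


r = 19.0600 / 4.4710 = 4.2630
theta = 125° - 310° = -185° = 175° (mod 360)

4.2630 cis(175°)


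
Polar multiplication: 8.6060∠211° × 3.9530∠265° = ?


r = 8.6060 * 3.9530 = 34.0195
theta = 211° + 265° = 476° = 116° (mod 360)

34.0195 cis(116°)


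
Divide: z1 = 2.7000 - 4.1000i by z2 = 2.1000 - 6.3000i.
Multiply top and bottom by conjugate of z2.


Conjugate of z2 = 2.1000 + 6.3000i
Numerator: (2.7000 - 4.1000i)(2.1000 + 6.3000i) = 31.5000 + 8.4000i
Denominator: 2.1^2 + (-6.3)^2 = 44.1
Result = (31.5000 + 8.4000i)/44.1

0.7143 + 0.1905i


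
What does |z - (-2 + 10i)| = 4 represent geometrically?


|z - z0| = r is a circle with center z0 and radius r.
Center = (-2, 10), radius = 4

Circle with center (-2, 10) and radius 4


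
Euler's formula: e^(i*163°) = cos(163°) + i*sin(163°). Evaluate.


cos(163°) = -0.9563
sin(163°) = 0.2924

e^(i*163°) = -0.9563 + 0.2924i


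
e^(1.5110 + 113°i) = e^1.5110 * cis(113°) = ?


e^1.5110 = 4.53126
cos(113°) = -0.39073
sin(113°) = 0.9205
Real = 4.53126*(-0.39073) = -1.7705
Imag = 4.53126*0.9205 = 4.1710

-1.7705 + 4.1710i


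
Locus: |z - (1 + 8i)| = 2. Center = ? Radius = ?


|z - z0| = r is a circle with center z0 and radius r.
Center = (1, 8), radius = 2

Circle with center (1, 8) and radius 2


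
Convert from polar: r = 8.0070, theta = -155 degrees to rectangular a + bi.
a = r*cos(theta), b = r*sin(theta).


a = 8.0070*cos(-155°) = 8.0070*(-0.90631) = -7.2568
b = 8.0070*sin(-155°) = 8.0070*(-0.42262) = -3.3839

-7.2568 - 3.3839i


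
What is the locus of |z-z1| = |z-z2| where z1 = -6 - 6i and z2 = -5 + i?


Equal distances means the locus is the perpendicular bisector of z1 and z2.
Midpoint = ((-6+(-5))/2, (-6+1)/2) = (-5.5000, -2.5000)

Perpendicular bisector through (-5.5000, -2.5000)


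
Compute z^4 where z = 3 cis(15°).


r^4 = 3^4 = 81
n*theta = 4*15° = 60° = 60° (mod 360)
a = 81*cos(60°) = 40.5000
b = 81*sin(60°) = 70.1481

81 cis(60°) = 40.5000 + 70.1481i


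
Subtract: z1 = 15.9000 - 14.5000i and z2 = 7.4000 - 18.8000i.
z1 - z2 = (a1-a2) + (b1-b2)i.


Real: 15.9 - 7.4 = 8.5
Imag: -14.5 + 18.8 = 4.3

8.5000 + 4.3000i


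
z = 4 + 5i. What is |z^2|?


|z| = sqrt(16+25) = sqrt(41) = 6.4031
|z^2| = |z|^2 = (sqrt(41))^2 = 41

|z^2| = 41


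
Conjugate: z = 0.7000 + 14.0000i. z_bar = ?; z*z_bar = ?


z_bar = 0.7000 - 14.0000i
z*z_bar = 0.7^2 + 14^2 = 0.49 + 196 = 196.49

z_bar = 0.7000 - 14.0000i, z*z_bar = 196.49


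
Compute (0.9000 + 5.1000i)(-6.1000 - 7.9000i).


Real = 0.9*(-6.1) - 5.1*(-7.9) = -5.49 - (-40.29) = 34.8
Imag = 0.9*(-7.9) - (6.1)*5.1 = -7.11 - (31.11) = -38.22

34.8000 - 38.2200i


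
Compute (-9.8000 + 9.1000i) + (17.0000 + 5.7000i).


Real: -9.8 + 17 = 7.2
Imag: 9.1 + 5.7 = 14.8

7.2000 + 14.8000i


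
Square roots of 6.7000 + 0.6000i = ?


|z| = sqrt(44.89+0.36) = 6.7268
sqrt((|z|+a)/2) = sqrt((6.7268+6.7)/2) = sqrt(6.7134) = 2.5910
sqrt((|z|-a)/2) = sqrt((6.7268-6.7)/2) = sqrt(0.0134) = 0.1158

±(2.5910 + 0.1158i) i.e. 2.5910 + 0.1158i and -2.5910 - 0.1158i


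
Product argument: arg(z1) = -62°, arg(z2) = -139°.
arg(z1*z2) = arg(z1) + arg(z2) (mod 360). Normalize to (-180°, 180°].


arg(z1*z2) = -62° - 139° = -201°
Normalized to (-180°, 180°]: 159°

159°


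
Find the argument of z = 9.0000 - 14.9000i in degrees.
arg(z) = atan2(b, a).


Re = 9, Im = -14.9
arg = atan2(-14.9, 9) = -58.8669 degrees

arg(z) = -58.8669 degrees


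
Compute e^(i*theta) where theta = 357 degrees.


cos(357°) = 0.9986
sin(357°) = -0.0523

e^(i*357°) = 0.9986 - 0.0523i


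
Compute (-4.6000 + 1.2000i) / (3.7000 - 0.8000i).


Conjugate of z2 = 3.7000 + 0.8000i
Numerator: (-4.6000 + 1.2000i)(3.7000 + 0.8000i) = -17.9800 + 0.7600i
Denominator: 3.7^2 + (-0.8)^2 = 14.33
Result = (-17.9800 + 0.7600i)/14.33

-1.2547 + 0.0530i


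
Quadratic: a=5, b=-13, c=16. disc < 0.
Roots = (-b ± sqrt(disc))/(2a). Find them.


disc = (-13)^2 - 4*5*16 = 169 - 320 = -151
sqrt(|disc|) = sqrt(151) = 12.2882
Real part = 13/(2*5) = 1.3000
Imag part = 12.2882/(2*5) = 1.2288

1.3000 ± 1.2288i


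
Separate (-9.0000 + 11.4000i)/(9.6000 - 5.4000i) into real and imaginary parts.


Multiply by conjugate: (-9.0000 + 11.4000i)(9.6000 + 5.4000i) / (9.6^2 + (-5.4)^2)
Numerator real = -9*9.6 + 11.4*(-5.4) = -147.96
Numerator imag = 11.4*9.6 - (-9)*(-5.4) = 60.84
Denominator = 121.32
Re(z) = -147.96/121.32 = -1.2196
Im(z) = 60.84/121.32 = 0.5015

Re(z) = -1.2196, Im(z) = 0.5015


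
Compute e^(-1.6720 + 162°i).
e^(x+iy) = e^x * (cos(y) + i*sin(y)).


e^-1.6720 = 0.1879
cos(162°) = -0.9511
sin(162°) = 0.309
Real = 0.1879*(-0.9511) = -0.1787
Imag = 0.1879*0.309 = 0.0581

-0.1787 + 0.0581i


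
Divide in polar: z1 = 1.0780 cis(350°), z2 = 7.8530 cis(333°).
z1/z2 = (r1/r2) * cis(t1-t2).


r = 1.0780 / 7.8530 = 0.1373
theta = 350° - 333° = 17° = 17° (mod 360)

0.1373 cis(17°)


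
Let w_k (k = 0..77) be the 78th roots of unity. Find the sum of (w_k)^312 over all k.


The roots are w_k = w^k with w = e^(2*pi*i/78), and (w^k)^312 = (w^312)^k.
So S = 1 + u + u^2 + ... + u^(77) with u = w^312.
312 = 4*78 + 0, so 312 is a multiple of 78 and u = (w^78)^4 = 1.
Every one of the 78 terms equals 1: S = 78

S = 78


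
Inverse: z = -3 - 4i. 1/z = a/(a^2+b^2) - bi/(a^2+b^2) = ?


|z|^2 = 9+16 = 25
1/z = (-3 + 4i)/25

1/z = -0.1200 + 0.1600i


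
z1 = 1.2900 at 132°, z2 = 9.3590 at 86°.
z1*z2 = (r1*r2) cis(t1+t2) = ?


r = 1.2900 * 9.3590 = 12.0731
theta = 132° + 86° = 218° = 218° (mod 360)

12.0731 cis(218°)


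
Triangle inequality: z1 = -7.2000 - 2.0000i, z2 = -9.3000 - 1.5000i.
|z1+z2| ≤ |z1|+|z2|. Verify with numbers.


|z1| = sqrt((-7.2)^2 + (-2)^2) = sqrt(55.84) = 7.4726
|z2| = sqrt((-9.3)^2 + (-1.5)^2) = sqrt(88.74) = 9.4202
z1+z2 = -16.5000 - 3.5000i
|z1+z2| = sqrt(284.5) = 16.8671
|z1|+|z2| = 7.4726 + 9.4202 = 16.8928

|z1+z2| = 16.8671 ≤ |z1|+|z2| = 16.8928 (verified)


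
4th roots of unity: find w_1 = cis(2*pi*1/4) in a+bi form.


Angle = 360*1/4 = 90°
a = cos(90°) = 0
b = sin(90°) = 1.0000

0 + 1.0000i


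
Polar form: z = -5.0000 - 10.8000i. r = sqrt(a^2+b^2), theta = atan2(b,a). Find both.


r = sqrt(25+116.64) = sqrt(141.64) = 11.9013
theta = atan2(-10.8, -5) = -114.8424 degrees

r = 11.9013, theta = -114.8424 degrees


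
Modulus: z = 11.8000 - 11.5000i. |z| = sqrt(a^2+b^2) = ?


|z| = sqrt(11.8^2 + (-11.5)^2) = sqrt(139.24 + 132.25) = sqrt(271.49) = 16.4770

|z| = 16.4770


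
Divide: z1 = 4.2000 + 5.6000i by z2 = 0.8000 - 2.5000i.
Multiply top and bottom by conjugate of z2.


Conjugate of z2 = 0.8000 + 2.5000i
Numerator: (4.2000 + 5.6000i)(0.8000 + 2.5000i) = -10.6400 + 14.9800i
Denominator: 0.8^2 + (-2.5)^2 = 6.89
Result = (-10.6400 + 14.9800i)/6.89

-1.5443 + 2.1742i


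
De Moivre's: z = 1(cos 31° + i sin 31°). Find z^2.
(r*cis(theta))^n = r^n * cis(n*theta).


r^2 = 1^2 = 1
n*theta = 2*31° = 62° = 62° (mod 360)
a = 1*cos(62°) = 0.4695
b = 1*sin(62°) = 0.8829

1 cis(62°) = 0.4695 + 0.8829i


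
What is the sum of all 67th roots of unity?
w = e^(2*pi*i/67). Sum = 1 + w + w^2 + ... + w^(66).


The sum of all 67th roots of unity is 0.
Geometric series: (1 - w^67)/(1 - w) = (1-1)/(1-w) = 0 since w^67 = 1, w ≠ 1.
Alternatively: coefficient of z^66 in z^67 - 1 is 0.

0


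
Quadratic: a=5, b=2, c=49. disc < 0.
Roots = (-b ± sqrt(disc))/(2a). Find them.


disc = 2^2 - 4*5*49 = 4 - 980 = -976
sqrt(|disc|) = sqrt(976) = 31.2410
Real part = -2/(2*5) = -0.2000
Imag part = 31.2410/(2*5) = 3.1241

-0.2000 ± 3.1241i


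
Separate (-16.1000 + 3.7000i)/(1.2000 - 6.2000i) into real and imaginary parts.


Multiply by conjugate: (-16.1000 + 3.7000i)(1.2000 + 6.2000i) / (1.2^2 + (-6.2)^2)
Numerator real = -16.1*1.2 + 3.7*(-6.2) = -42.26
Numerator imag = 3.7*1.2 - (-16.1)*(-6.2) = -95.38
Denominator = 39.88
Re(z) = -42.26/39.88 = -1.0597
Im(z) = -95.38/39.88 = -2.3917

Re(z) = -1.0597, Im(z) = -2.3917


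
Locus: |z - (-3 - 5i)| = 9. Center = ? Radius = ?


|z - z0| = r is a circle with center z0 and radius r.
Center = (-3, -5), radius = 9

Circle with center (-3, -5) and radius 9


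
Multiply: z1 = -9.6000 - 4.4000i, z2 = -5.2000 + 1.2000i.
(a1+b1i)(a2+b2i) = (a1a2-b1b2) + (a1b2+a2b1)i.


Real = -9.6*(-5.2) - (-4.4)*1.2 = 49.92 - (-5.28) = 55.2
Imag = -9.6*1.2 - (5.2)*(-4.4) = -11.52 + 22.88 = 11.36

55.2000 + 11.3600i


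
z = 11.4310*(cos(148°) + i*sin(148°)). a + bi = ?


a = 11.4310*cos(148°) = 11.4310*(-0.848048) = -9.6940
b = 11.4310*sin(148°) = 11.4310*0.52992 = 6.0575

-9.6940 + 6.0575i


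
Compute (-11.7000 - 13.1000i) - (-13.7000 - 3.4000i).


Real: -11.7 + 13.7 = 2
Imag: -13.1 + 3.4 = -9.7

2.0000 - 9.7000i


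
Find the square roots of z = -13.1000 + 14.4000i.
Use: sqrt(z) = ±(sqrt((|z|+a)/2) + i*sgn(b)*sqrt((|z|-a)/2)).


|z| = sqrt(171.61+207.36) = 19.4672
sqrt((|z|+a)/2) = sqrt((19.4672+(-13.1))/2) = sqrt(3.1836) = 1.7843
sqrt((|z|-a)/2) = sqrt((19.4672-(-13.1))/2) = sqrt(16.2836) = 4.0353

±(1.7843 + 4.0353i) i.e. 1.7843 + 4.0353i and -1.7843 - 4.0353i


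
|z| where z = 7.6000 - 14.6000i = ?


|z| = sqrt(7.6^2 + (-14.6)^2) = sqrt(57.76 + 213.16) = sqrt(270.92) = 16.4596

|z| = 16.4596


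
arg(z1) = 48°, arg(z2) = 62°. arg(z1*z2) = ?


arg(z1*z2) = 48° + 62° = 110°
Normalized to (-180°, 180°]: 110°

110°


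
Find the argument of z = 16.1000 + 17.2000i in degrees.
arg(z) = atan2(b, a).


Re = 16.1, Im = 17.2
arg = atan2(17.2, 16.1) = 46.8920 degrees

arg(z) = 46.8920 degrees


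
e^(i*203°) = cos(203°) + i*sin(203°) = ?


cos(203°) = -0.9205
sin(203°) = -0.3907

e^(i*203°) = -0.9205 - 0.3907i


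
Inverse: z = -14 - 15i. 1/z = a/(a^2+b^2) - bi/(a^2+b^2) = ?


|z|^2 = 196+225 = 421
1/z = (-14 + 15i)/421

1/z = -0.0333 + 0.0356i


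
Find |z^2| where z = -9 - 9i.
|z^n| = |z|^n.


|z| = sqrt(81+81) = sqrt(162) = 12.7279
|z^2| = |z|^2 = (sqrt(162))^2 = 162

|z^2| = 162


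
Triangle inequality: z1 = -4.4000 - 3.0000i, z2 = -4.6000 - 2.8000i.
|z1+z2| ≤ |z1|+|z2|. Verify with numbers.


|z1| = sqrt((-4.4)^2 + (-3)^2) = sqrt(28.36) = 5.3254
|z2| = sqrt((-4.6)^2 + (-2.8)^2) = sqrt(29) = 5.3852
z1+z2 = -9.0000 - 5.8000i
|z1+z2| = sqrt(114.64) = 10.7070
|z1|+|z2| = 5.3254 + 5.3852 = 10.7106

|z1+z2| = 10.7070 ≤ |z1|+|z2| = 10.7106 (verified)


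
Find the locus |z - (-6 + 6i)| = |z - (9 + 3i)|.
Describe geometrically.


Equal distances means the locus is the perpendicular bisector of z1 and z2.
Midpoint = ((-6+9)/2, (6+3)/2) = (1.5000, 4.5000)

Perpendicular bisector through (1.5000, 4.5000)


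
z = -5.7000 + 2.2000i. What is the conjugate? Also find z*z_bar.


z_bar = -5.7000 - 2.2000i
z*z_bar = (-5.7)^2 + 2.2^2 = 32.49 + 4.84 = 37.33

z_bar = -5.7000 - 2.2000i, z*z_bar = 37.33


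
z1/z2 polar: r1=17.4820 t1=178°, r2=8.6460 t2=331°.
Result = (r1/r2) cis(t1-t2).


r = 17.4820 / 8.6460 = 2.0220
theta = 178° - 331° = -153° = 207° (mod 360)

2.0220 cis(207°)


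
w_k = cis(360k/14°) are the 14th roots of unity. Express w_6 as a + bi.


Angle = 360*6/14 = 154.2857°
a = cos(154.2857°) = -0.9010
b = sin(154.2857°) = 0.4339

-0.9010 + 0.4339i


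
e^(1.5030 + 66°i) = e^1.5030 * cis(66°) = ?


e^1.5030 = 4.49515
cos(66°) = 0.406737
sin(66°) = 0.91355
Real = 4.49515*0.406737 = 1.8283
Imag = 4.49515*0.91355 = 4.1065

1.8283 + 4.1065i


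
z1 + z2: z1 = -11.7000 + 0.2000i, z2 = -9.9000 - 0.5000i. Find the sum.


Real: -11.7 - 9.9 = -21.6
Imag: 0.2 - 0.5 = -0.3

-21.6000 - 0.3000i


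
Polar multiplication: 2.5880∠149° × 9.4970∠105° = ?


r = 2.5880 * 9.4970 = 24.5782
theta = 149° + 105° = 254° = 254° (mod 360)

24.5782 cis(254°)


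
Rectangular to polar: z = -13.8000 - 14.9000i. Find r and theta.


r = sqrt(190.44+222.01) = sqrt(412.45) = 20.3089
theta = atan2(-14.9, -13.8) = -132.8051 degrees

r = 20.3089, theta = -132.8051 degrees


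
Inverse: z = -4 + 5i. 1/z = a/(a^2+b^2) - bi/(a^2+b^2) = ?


|z|^2 = 16+25 = 41
1/z = (-4 - 5i)/41

1/z = -0.0976 - 0.1220i


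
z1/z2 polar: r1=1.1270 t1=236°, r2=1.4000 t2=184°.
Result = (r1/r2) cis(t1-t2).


r = 1.1270 / 1.4000 = 0.8050
theta = 236° - 184° = 52° = 52° (mod 360)

0.8050 cis(52°)


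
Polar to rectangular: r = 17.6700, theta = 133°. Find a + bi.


a = 17.6700*cos(133°) = 17.6700*(-0.682) = -12.0509
b = 17.6700*sin(133°) = 17.6700*0.73135 = 12.9230

-12.0509 + 12.9230i


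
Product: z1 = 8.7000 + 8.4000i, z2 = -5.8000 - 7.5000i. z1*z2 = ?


Real = 8.7*(-5.8) - 8.4*(-7.5) = -50.46 - (-63) = 12.54
Imag = 8.7*(-7.5) - (5.8)*8.4 = -65.25 - (48.72) = -113.97

12.5400 - 113.9700i


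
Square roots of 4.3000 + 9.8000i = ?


|z| = sqrt(18.49+96.04) = 10.7019
sqrt((|z|+a)/2) = sqrt((10.7019+4.3)/2) = sqrt(7.5009) = 2.7388
sqrt((|z|-a)/2) = sqrt((10.7019-4.3)/2) = sqrt(3.2009) = 1.7891

±(2.7388 + 1.7891i) i.e. 2.7388 + 1.7891i and -2.7388 - 1.7891i


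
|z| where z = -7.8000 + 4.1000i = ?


|z| = sqrt((-7.8)^2 + 4.1^2) = sqrt(60.84 + 16.81) = sqrt(77.65) = 8.8119

|z| = 8.8119


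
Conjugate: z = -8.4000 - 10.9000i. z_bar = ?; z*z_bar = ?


z_bar = -8.4000 + 10.9000i
z*z_bar = (-8.4)^2 + (-10.9)^2 = 70.56 + 118.81 = 189.37

z_bar = -8.4000 + 10.9000i, z*z_bar = 189.37


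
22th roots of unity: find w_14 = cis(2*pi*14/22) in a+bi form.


Angle = 360*14/22 = 229.0909°
a = cos(229.0909°) = -0.6549
b = sin(229.0909°) = -0.7557

-0.6549 - 0.7557i


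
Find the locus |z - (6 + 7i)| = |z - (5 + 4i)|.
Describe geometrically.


Equal distances means the locus is the perpendicular bisector of z1 and z2.
Midpoint = ((6+5)/2, (7+4)/2) = (5.5000, 5.5000)

Perpendicular bisector through (5.5000, 5.5000)


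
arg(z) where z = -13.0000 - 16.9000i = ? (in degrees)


Re = -13, Im = -16.9
arg = atan2(-16.9, -13) = -127.5686 degrees

arg(z) = -127.5686 degrees


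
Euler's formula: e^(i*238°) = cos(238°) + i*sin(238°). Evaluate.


cos(238°) = -0.5299
sin(238°) = -0.8480

e^(i*238°) = -0.5299 - 0.8480i


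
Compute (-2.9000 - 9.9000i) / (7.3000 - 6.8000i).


Conjugate of z2 = 7.3000 + 6.8000i
Numerator: (-2.9000 - 9.9000i)(7.3000 + 6.8000i) = 46.1500 - 91.9900i
Denominator: 7.3^2 + (-6.8)^2 = 99.53
Result = (46.1500 - 91.9900i)/99.53

0.4637 - 0.9242i


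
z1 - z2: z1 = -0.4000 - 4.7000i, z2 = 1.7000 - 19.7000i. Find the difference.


Real: -0.4 - 1.7 = -2.1
Imag: -4.7 + 19.7 = 15

-2.1000 + 15.0000i


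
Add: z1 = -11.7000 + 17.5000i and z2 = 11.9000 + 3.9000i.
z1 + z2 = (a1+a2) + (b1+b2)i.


Real: -11.7 + 11.9 = 0.2
Imag: 17.5 + 3.9 = 21.4

0.2000 + 21.4000i


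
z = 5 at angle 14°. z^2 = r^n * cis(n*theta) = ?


r^2 = 5^2 = 25
n*theta = 2*14° = 28° = 28° (mod 360)
a = 25*cos(28°) = 22.0737
b = 25*sin(28°) = 11.7368

25 cis(28°) = 22.0737 + 11.7368i


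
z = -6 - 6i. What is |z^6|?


|z| = sqrt(36+36) = sqrt(72) = 8.4853
|z^6| = |z|^6 = (sqrt(72))^6 = 72^3 = 373248

|z^6| = 373248


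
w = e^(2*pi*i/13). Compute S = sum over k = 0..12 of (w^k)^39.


The roots are w_k = w^k with w = e^(2*pi*i/13), and (w^k)^39 = (w^39)^k.
So S = 1 + u + u^2 + ... + u^(12) with u = w^39.
39 = 3*13 + 0, so 39 is a multiple of 13 and u = (w^13)^3 = 1.
Every one of the 13 terms equals 1: S = 13

S = 13


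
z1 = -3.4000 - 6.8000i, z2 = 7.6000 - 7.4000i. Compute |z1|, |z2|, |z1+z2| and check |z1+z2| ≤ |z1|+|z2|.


|z1| = sqrt((-3.4)^2 + (-6.8)^2) = sqrt(57.8) = 7.6026
|z2| = sqrt(7.6^2 + (-7.4)^2) = sqrt(112.52) = 10.6075
z1+z2 = 4.2000 - 14.2000i
|z1+z2| = sqrt(219.28) = 14.8081
|z1|+|z2| = 7.6026 + 10.6075 = 18.2101

|z1+z2| = 14.8081 ≤ |z1|+|z2| = 18.2101 (verified)


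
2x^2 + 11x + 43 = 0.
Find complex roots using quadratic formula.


disc = 11^2 - 4*2*43 = 121 - 344 = -223
sqrt(|disc|) = sqrt(223) = 14.9332
Real part = -11/(2*2) = -2.7500
Imag part = 14.9332/(2*2) = 3.7333

-2.7500 ± 3.7333i


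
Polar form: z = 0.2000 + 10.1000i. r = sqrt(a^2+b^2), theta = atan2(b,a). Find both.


r = sqrt(0.04+102.01) = sqrt(102.05) = 10.1020
theta = atan2(10.1, 0.2) = 88.8656 degrees

r = 10.1020, theta = 88.8656 degrees


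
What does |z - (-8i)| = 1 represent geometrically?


|z - z0| = r is a circle with center z0 and radius r.
Center = (0, -8), radius = 1

Circle with center (0, -8) and radius 1


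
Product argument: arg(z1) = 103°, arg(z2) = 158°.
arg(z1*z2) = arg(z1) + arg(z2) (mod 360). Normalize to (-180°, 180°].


arg(z1*z2) = 103° + 158° = 261°
Normalized to (-180°, 180°]: -99°

-99°


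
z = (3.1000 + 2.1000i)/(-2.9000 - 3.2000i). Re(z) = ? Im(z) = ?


Multiply by conjugate: (3.1000 + 2.1000i)(-2.9000 + 3.2000i) / ((-2.9)^2 + (-3.2)^2)
Numerator real = 3.1*(-2.9) + 2.1*(-3.2) = -15.71
Numerator imag = 2.1*(-2.9) - 3.1*(-3.2) = 3.83
Denominator = 18.65
Re(z) = -15.71/18.65 = -0.8424
Im(z) = 3.83/18.65 = 0.2054

Re(z) = -0.8424, Im(z) = 0.2054


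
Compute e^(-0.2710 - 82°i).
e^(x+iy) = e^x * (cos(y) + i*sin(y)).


e^-0.2710 = 0.7626
cos(-82°) = 0.13917
sin(-82°) = -0.9903
Real = 0.7626*0.13917 = 0.1061
Imag = 0.7626*(-0.9903) = -0.7552

0.1061 - 0.7552i


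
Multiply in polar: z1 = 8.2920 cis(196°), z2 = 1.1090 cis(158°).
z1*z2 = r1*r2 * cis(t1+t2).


r = 8.2920 * 1.1090 = 9.1958
theta = 196° + 158° = 354° = 354° (mod 360)

9.1958 cis(354°)


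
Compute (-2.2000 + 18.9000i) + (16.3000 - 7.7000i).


Real: -2.2 + 16.3 = 14.1
Imag: 18.9 - 7.7 = 11.2

14.1000 + 11.2000i


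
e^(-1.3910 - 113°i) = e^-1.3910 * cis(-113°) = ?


e^-1.3910 = 0.2488
cos(-113°) = -0.3907
sin(-113°) = -0.9205
Real = 0.2488*(-0.3907) = -0.0972
Imag = 0.2488*(-0.9205) = -0.2290

-0.0972 - 0.2290i


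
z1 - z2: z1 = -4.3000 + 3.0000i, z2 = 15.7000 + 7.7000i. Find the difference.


Real: -4.3 - 15.7 = -20
Imag: 3 - 7.7 = -4.7

-20.0000 - 4.7000i


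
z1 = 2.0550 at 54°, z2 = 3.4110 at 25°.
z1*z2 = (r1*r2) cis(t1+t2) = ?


r = 2.0550 * 3.4110 = 7.0096
theta = 54° + 25° = 79° = 79° (mod 360)

7.0096 cis(79°)


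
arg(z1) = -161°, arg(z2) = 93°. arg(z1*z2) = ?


arg(z1*z2) = -161° + 93° = -68°
Normalized to (-180°, 180°]: -68°

-68°


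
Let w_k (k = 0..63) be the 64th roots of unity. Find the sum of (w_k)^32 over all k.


The roots are w_k = w^k with w = e^(2*pi*i/64), and (w^k)^32 = (w^32)^k.
So S = 1 + u + u^2 + ... + u^(63) with u = w^32.
32 = 0*64 + 32, so 32 is not a multiple of 64: u = w^32 ≠ 1 (w is a primitive 64th root), while u^64 = (w^64)^32 = 1.
Geometric series: S = (1 - u^64)/(1 - u) = (1 - 1)/(1 - u) = 0

S = 0


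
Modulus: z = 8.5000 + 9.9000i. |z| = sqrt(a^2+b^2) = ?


|z| = sqrt(8.5^2 + 9.9^2) = sqrt(72.25 + 98.01) = sqrt(170.26) = 13.0484

|z| = 13.0484


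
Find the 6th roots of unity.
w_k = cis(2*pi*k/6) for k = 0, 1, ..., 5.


The 6th roots of unity are cis(360k/6°) for k=0..5
Angle step = 360/6 = 60°
Primitive root: cis(60°)
Primitive root = 0.5000 + 0.8660i

6 roots at angles: 0°, 60°, 120°, 180°, 240°, 300°


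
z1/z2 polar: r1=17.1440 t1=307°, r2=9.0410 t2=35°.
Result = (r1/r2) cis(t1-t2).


r = 17.1440 / 9.0410 = 1.8963
theta = 307° - 35° = 272° = 272° (mod 360)

1.8963 cis(272°)


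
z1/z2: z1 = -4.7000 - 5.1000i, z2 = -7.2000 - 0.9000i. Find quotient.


Conjugate of z2 = -7.2000 + 0.9000i
Numerator: (-4.7000 - 5.1000i)(-7.2000 + 0.9000i) = 38.4300 + 32.4900i
Denominator: (-7.2)^2 + (-0.9)^2 = 52.65
Result = (38.4300 + 32.4900i)/52.65

0.7299 + 0.6171i


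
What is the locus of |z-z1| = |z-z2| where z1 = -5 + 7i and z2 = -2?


Equal distances means the locus is the perpendicular bisector of z1 and z2.
Midpoint = ((-5+(-2))/2, (7+0)/2) = (-3.5000, 3.5000)

Perpendicular bisector through (-3.5000, 3.5000)


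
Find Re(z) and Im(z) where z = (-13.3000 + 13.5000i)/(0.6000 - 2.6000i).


Multiply by conjugate: (-13.3000 + 13.5000i)(0.6000 + 2.6000i) / (0.6^2 + (-2.6)^2)
Numerator real = -13.3*0.6 + 13.5*(-2.6) = -43.08
Numerator imag = 13.5*0.6 - (-13.3)*(-2.6) = -26.48
Denominator = 7.12
Re(z) = -43.08/7.12 = -6.0506
Im(z) = -26.48/7.12 = -3.7191

Re(z) = -6.0506, Im(z) = -3.7191


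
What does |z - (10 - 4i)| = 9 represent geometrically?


|z - z0| = r is a circle with center z0 and radius r.
Center = (10, -4), radius = 9

Circle with center (10, -4) and radius 9


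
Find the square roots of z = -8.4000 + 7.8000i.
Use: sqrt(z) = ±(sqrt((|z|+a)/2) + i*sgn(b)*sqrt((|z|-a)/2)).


|z| = sqrt(70.56+60.84) = 11.4630
sqrt((|z|+a)/2) = sqrt((11.4630+(-8.4))/2) = sqrt(1.5315) = 1.2375
sqrt((|z|-a)/2) = sqrt((11.4630-(-8.4))/2) = sqrt(9.9315) = 3.1514

±(1.2375 + 3.1514i) i.e. 1.2375 + 3.1514i and -1.2375 - 3.1514i


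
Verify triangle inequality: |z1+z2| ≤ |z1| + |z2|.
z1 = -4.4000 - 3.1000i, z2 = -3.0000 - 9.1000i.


|z1| = sqrt((-4.4)^2 + (-3.1)^2) = sqrt(28.97) = 5.3824
|z2| = sqrt((-3)^2 + (-9.1)^2) = sqrt(91.81) = 9.5818
z1+z2 = -7.4000 - 12.2000i
|z1+z2| = sqrt(203.6) = 14.2688
|z1|+|z2| = 5.3824 + 9.5818 = 14.9642

|z1+z2| = 14.2688 ≤ |z1|+|z2| = 14.9642 (verified)


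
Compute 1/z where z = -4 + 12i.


|z|^2 = 16+144 = 160
1/z = (-4 - 12i)/160

1/z = -0.0250 - 0.0750i


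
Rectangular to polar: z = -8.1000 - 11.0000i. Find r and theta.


r = sqrt(65.61+121) = sqrt(186.61) = 13.6605
theta = atan2(-11, -8.1) = -126.3666 degrees

r = 13.6605, theta = -126.3666 degrees


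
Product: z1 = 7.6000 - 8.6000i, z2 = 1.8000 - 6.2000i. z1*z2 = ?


Real = 7.6*1.8 - (-8.6)*(-6.2) = 13.68 - 53.32 = -39.64
Imag = 7.6*(-6.2) + 1.8*(-8.6) = -47.12 - (15.48) = -62.6

-39.6400 - 62.6000i


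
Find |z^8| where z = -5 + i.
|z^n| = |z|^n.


|z| = sqrt(25+1) = sqrt(26) = 5.0990
|z^8| = |z|^8 = (sqrt(26))^8 = 26^4 = 456976

|z^8| = 456976


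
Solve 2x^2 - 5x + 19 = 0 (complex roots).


disc = (-5)^2 - 4*2*19 = 25 - 152 = -127
sqrt(|disc|) = sqrt(127) = 11.2694
Real part = 5/(2*2) = 1.2500
Imag part = 11.2694/(2*2) = 2.8174

1.2500 ± 2.8174i


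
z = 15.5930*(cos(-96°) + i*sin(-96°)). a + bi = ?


a = 15.5930*cos(-96°) = 15.5930*(-0.10453) = -1.6299
b = 15.5930*sin(-96°) = 15.5930*(-0.99452) = -15.5076

-1.6299 - 15.5076i


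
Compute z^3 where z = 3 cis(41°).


r^3 = 3^3 = 27
n*theta = 3*41° = 123° = 123° (mod 360)
a = 27*cos(123°) = -14.7053
b = 27*sin(123°) = 22.6441

27 cis(123°) = -14.7053 + 22.6441i


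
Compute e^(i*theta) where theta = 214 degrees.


cos(214°) = -0.8290
sin(214°) = -0.5592

e^(i*214°) = -0.8290 - 0.5592i


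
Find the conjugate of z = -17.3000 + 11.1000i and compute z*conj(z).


z_bar = -17.3000 - 11.1000i
z*z_bar = (-17.3)^2 + 11.1^2 = 299.29 + 123.21 = 422.5

z_bar = -17.3000 - 11.1000i, z*z_bar = 422.5


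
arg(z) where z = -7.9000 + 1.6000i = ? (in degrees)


Re = -7.9, Im = 1.6
arg = atan2(1.6, -7.9) = 168.5507 degrees

arg(z) = 168.5507 degrees


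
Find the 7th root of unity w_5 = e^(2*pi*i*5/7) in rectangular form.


Angle = 360*5/7 = 257.1429°
a = cos(257.1429°) = -0.2225
b = sin(257.1429°) = -0.9749

-0.2225 - 0.9749i


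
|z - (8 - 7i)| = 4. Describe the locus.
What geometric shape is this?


|z - z0| = r is a circle with center z0 and radius r.
Center = (8, -7), radius = 4

Circle with center (8, -7) and radius 4


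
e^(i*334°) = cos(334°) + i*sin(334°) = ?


cos(334°) = 0.8988
sin(334°) = -0.4384

e^(i*334°) = 0.8988 - 0.4384i


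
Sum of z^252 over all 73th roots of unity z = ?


The roots are w_k = w^k with w = e^(2*pi*i/73), and (w^k)^252 = (w^252)^k.
So S = 1 + u + u^2 + ... + u^(72) with u = w^252.
252 = 3*73 + 33, so 252 is not a multiple of 73: u = (w^73)^3 * w^33 = w^33 ≠ 1 (w is a primitive 73th root), while u^73 = (w^73)^252 = 1.
Geometric series: S = (1 - u^73)/(1 - u) = (1 - 1)/(1 - u) = 0

S = 0


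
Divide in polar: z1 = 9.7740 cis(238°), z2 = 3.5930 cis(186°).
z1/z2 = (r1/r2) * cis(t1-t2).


r = 9.7740 / 3.5930 = 2.7203
theta = 238° - 186° = 52° = 52° (mod 360)

2.7203 cis(52°)


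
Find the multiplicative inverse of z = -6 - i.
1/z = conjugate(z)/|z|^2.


|z|^2 = 36+1 = 37
1/z = (-6 + 1i)/37

1/z = -0.1622 + 0.0270i


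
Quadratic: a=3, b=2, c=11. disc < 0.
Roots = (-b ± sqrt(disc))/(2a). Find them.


disc = 2^2 - 4*3*11 = 4 - 132 = -128
sqrt(|disc|) = sqrt(128) = 11.3137
Real part = -2/(2*3) = -0.3333
Imag part = 11.3137/(2*3) = 1.8856

-0.3333 ± 1.8856i


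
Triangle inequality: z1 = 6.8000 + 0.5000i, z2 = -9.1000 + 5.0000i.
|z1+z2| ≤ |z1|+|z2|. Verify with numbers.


|z1| = sqrt(6.8^2 + 0.5^2) = sqrt(46.49) = 6.8184
|z2| = sqrt((-9.1)^2 + 5^2) = sqrt(107.81) = 10.3832
z1+z2 = -2.3000 + 5.5000i
|z1+z2| = sqrt(35.54) = 5.9615
|z1|+|z2| = 6.8184 + 10.3832 = 17.2016

|z1+z2| = 5.9615 ≤ |z1|+|z2| = 17.2016 (verified)


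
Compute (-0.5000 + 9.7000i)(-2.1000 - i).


Real = -0.5*(-2.1) - 9.7*(-1) = 1.05 - (-9.7) = 10.75
Imag = -0.5*(-1) - (2.1)*9.7 = 0.5 - (20.37) = -19.87

10.7500 - 19.8700i


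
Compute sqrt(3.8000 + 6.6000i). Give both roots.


|z| = sqrt(14.44+43.56) = 7.6158
sqrt((|z|+a)/2) = sqrt((7.6158+3.8)/2) = sqrt(5.7079) = 2.3891
sqrt((|z|-a)/2) = sqrt((7.6158-3.8)/2) = sqrt(1.9079) = 1.3813

±(2.3891 + 1.3813i) i.e. 2.3891 + 1.3813i and -2.3891 - 1.3813i


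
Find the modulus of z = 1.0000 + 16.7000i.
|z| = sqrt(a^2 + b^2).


|z| = sqrt(1^2 + 16.7^2) = sqrt(1 + 278.89) = sqrt(279.89) = 16.7299

|z| = 16.7299


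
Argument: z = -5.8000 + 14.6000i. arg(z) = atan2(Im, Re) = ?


Re = -5.8, Im = 14.6
arg = atan2(14.6, -5.8) = 111.6660 degrees

arg(z) = 111.6660 degrees


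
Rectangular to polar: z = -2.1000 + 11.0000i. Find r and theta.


r = sqrt(4.41+121) = sqrt(125.41) = 11.1987
theta = atan2(11, -2.1) = 100.8082 degrees

r = 11.1987, theta = 100.8082 degrees


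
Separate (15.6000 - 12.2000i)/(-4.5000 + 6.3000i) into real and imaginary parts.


Multiply by conjugate: (15.6000 - 12.2000i)(-4.5000 - 6.3000i) / ((-4.5)^2 + 6.3^2)
Numerator real = 15.6*(-4.5) - (12.2)*6.3 = -147.06
Numerator imag = -12.2*(-4.5) - 15.6*6.3 = -43.38
Denominator = 59.94
Re(z) = -147.06/59.94 = -2.4535
Im(z) = -43.38/59.94 = -0.7237

Re(z) = -2.4535, Im(z) = -0.7237


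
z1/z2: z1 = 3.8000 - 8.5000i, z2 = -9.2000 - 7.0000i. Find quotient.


Conjugate of z2 = -9.2000 + 7.0000i
Numerator: (3.8000 - 8.5000i)(-9.2000 + 7.0000i) = 24.5400 + 104.8000i
Denominator: (-9.2)^2 + (-7)^2 = 133.64
Result = (24.5400 + 104.8000i)/133.64

0.1836 + 0.7842i


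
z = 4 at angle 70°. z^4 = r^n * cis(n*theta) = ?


r^4 = 4^4 = 256
n*theta = 4*70° = 280° = 280° (mod 360)
a = 256*cos(280°) = 44.4539
b = 256*sin(280°) = -252.1108

256 cis(280°) = 44.4539 - 252.1108i


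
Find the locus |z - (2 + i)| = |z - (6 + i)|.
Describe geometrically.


Equal distances means the locus is the perpendicular bisector of z1 and z2.
Midpoint = ((2+6)/2, (1+1)/2) = (4.0000, 1.0000)

Perpendicular bisector through (4.0000, 1.0000)


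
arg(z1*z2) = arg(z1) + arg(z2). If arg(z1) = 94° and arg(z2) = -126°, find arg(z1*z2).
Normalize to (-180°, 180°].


arg(z1*z2) = 94° - 126° = -32°
Normalized to (-180°, 180°]: -32°

-32°


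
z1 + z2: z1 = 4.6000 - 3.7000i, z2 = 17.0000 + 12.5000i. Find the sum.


Real: 4.6 + 17 = 21.6
Imag: -3.7 + 12.5 = 8.8

21.6000 + 8.8000i


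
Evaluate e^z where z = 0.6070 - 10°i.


e^0.6070 = 1.8349
cos(-10°) = 0.9848
sin(-10°) = -0.17365
Real = 1.8349*0.9848 = 1.8070
Imag = 1.8349*(-0.17365) = -0.3186

1.8070 - 0.3186i


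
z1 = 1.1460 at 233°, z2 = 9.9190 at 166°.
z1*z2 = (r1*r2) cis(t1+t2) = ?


r = 1.1460 * 9.9190 = 11.3672
theta = 233° + 166° = 399° = 39° (mod 360)

11.3672 cis(39°)


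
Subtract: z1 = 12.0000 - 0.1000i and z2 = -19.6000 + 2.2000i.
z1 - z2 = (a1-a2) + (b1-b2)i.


Real: 12 + 19.6 = 31.6
Imag: -0.1 - 2.2 = -2.3

31.6000 - 2.3000i


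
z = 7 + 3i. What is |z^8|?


|z| = sqrt(49+9) = sqrt(58) = 7.6158
|z^8| = |z|^8 = (sqrt(58))^8 = 58^4 = 11316496

|z^8| = 11316496


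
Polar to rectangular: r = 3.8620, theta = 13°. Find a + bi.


a = 3.8620*cos(13°) = 3.8620*0.97437 = 3.7630
b = 3.8620*sin(13°) = 3.8620*0.22495 = 0.8688

3.7630 + 0.8688i


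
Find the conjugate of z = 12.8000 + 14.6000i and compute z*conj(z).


z_bar = 12.8000 - 14.6000i
z*z_bar = 12.8^2 + 14.6^2 = 163.84 + 213.16 = 377

z_bar = 12.8000 - 14.6000i, z*z_bar = 377
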